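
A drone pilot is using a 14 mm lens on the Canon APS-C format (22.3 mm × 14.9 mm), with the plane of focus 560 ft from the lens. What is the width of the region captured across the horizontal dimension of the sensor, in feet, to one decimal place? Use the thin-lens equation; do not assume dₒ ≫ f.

dₒ: 560 ft × 304.8 mm/ft = 170687.99 mm.
Similar triangles through the lens centre give W/dₒ = w/dᵢ; with 1/f = 1/dₒ + 1/dᵢ this gives W = w·(dₒ − f)/f.
W = 22.3 mm × (170688 − 14) / 14 = 22.3 × 12190.9996 ≈ 271859.291 mm = 271859.291/304.8 ft = 891.927 ft.

891.9 ft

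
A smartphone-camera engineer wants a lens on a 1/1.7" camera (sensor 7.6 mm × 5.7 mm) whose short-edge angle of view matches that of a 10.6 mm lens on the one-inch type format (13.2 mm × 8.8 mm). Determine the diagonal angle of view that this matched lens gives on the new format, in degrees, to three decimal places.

Equal short-edge AOV ⇒ f₂ = f₁ · 5.7/8.8 = 10.6 × 0.64773 ≈ 6.8659 mm.
Sensor diagonal = √(7.6² + 5.7²) = √90.2500 ≈ 9.5000 mm.
Diagonal AOV on the new format = 2·arctan(9.5000 / (2 × 6.8659)) = 2·arctan(0.69182) ≈ 69.3528°.

69.353°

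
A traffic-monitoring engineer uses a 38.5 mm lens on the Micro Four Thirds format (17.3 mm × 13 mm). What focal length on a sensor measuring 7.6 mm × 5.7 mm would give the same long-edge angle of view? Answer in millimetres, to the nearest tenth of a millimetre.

16.9 mm

Equal angle of view means equal width/f ratio, so f₂ = f₁ · (width₂/width₁) = 38.5 × 7.6/17.3.
f₂ = 38.5 × 0.43931 ≈ 16.913 mm.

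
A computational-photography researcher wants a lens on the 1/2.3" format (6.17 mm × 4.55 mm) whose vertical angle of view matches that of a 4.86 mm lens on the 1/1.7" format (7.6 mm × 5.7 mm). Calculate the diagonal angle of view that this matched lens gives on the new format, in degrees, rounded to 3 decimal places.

Equal vertical AOV ⇒ f₂ = f₁ · 4.55/5.7 = 4.86 × 0.79825 ≈ 3.8795 mm.
Sensor diagonal = √(6.17² + 4.55²) = √58.7714 ≈ 7.6663 mm.
Diagonal AOV on the new format = 2·arctan(7.6663 / (2 × 3.8795)) = 2·arctan(0.98805) ≈ 89.3114°.

89.311°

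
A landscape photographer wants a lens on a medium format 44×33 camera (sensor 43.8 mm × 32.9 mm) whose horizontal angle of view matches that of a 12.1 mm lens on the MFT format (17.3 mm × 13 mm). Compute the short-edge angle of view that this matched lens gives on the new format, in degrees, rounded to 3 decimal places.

Equal horizontal AOV ⇒ f₂ = f₁ · 43.8/17.3 = 12.1 × 2.53179 ≈ 30.6347 mm.
Short-edge AOV on the new format = 2·arctan(32.9 / (2 × 30.6347)) = 2·arctan(0.53697) ≈ 56.4692°.

56.469°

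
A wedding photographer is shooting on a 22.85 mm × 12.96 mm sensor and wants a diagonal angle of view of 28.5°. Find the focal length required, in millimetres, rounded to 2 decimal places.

51.72 mm

Sensor diagonal = √(22.85² + 12.96²) = √690.0841 ≈ 26.2695 mm.
From α = 2·arctan(d/2f) we get f = d / (2·tan(α/2)).
With d = 26.2695 mm and α/2 = 14.25°, tan(α/2) ≈ 0.25397, so f ≈ 26.2695 / 0.50794 ≈ 51.7181 mm.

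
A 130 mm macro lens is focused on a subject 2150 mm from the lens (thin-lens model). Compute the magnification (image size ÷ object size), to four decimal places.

Thin lens: 1/f = 1/dₒ + 1/dᵢ → 1/dᵢ = 1/130 − 1/2150 = 0.0072272 mm⁻¹, so dᵢ ≈ 138.3663 mm.
Magnification m = dᵢ/dₒ = 138.3663/2150 ≈ 0.06436.

0.0644×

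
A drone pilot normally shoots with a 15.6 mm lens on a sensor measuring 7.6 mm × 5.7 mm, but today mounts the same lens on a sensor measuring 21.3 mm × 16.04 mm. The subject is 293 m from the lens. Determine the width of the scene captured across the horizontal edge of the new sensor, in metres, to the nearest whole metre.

400 m

The focal length stays 15.6 mm; the relevant sensor dimension is now w = 21.3 mm. Object distance dₒ = 293 m = 293000 mm.
Thin-lens field width W = w·(dₒ − f)/f = 21.3 × (293000 − 15.6)/15.6 ≈ 400036.392 mm = 400.036 m.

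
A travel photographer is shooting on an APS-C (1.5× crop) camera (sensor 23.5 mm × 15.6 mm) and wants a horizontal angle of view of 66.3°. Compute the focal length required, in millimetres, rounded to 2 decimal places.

From α = 2·arctan(w/2f) we get f = w / (2·tan(α/2)).
With w = 23.5 mm and α/2 = 33.15°, tan(α/2) ≈ 0.65314, so f ≈ 23.5 / 1.30627 ≈ 17.9901 mm.

17.99 mm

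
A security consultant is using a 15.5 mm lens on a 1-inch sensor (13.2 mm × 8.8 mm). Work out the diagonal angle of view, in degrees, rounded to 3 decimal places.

54.203°

Sensor diagonal = √(13.2² + 8.8²) = √251.6800 ≈ 15.8644 mm.
Angle of view α = 2·arctan(d/2f) with d = 15.8644 mm and f = 15.5 mm.
d/2f = 0.51176; arctan(0.51176) ≈ 27.1014°, so α ≈ 54.2027°.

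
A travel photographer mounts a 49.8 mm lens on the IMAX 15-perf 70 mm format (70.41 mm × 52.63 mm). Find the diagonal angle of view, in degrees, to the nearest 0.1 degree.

Sensor diagonal = √(70.41² + 52.63²) = √7727.4850 ≈ 87.9061 mm.
Angle of view α = 2·arctan(d/2f) with d = 87.9061 mm and f = 49.8 mm.
d/2f = 0.88259; arctan(0.88259) ≈ 41.4314°, so α ≈ 82.8627°.

82.9°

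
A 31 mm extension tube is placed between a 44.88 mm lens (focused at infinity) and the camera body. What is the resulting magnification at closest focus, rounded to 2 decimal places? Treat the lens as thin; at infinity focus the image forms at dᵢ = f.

The tube moves the image plane from f to f + e, so dᵢ = 44.88 + 31 = 75.88 mm. Focus is achieved when 1/f = 1/dₒ + 1/dᵢ, giving dₒ = 1/(1/f − 1/(f+e)).
Magnification m = dᵢ/dₒ = (f+e)·(1/f − 1/(f+e)) = e/f = 31/44.88 ≈ 0.6907.

0.69×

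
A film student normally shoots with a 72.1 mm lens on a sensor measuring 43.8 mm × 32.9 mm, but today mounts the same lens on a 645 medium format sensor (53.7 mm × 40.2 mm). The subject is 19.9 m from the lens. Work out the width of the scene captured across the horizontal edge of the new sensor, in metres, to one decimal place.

The focal length stays 72.1 mm; the relevant sensor dimension is now w = 53.7 mm. Object distance dₒ = 19.9 m = 19900 mm.
Thin-lens field width W = w·(dₒ − f)/f = 53.7 × (19900 − 72.1)/72.1 ≈ 14767.798 mm = 14.7678 m.

14.8 m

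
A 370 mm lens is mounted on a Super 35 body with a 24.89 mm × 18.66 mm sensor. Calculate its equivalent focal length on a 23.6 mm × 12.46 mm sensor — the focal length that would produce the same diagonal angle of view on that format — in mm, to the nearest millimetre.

Sensor diagonal = √(24.89² + 18.66²) = √967.7077 ≈ 31.1080 mm.
Sensor diagonal = √(23.6² + 12.46²) = √712.2116 ≈ 26.6873 mm.
Equal angle of view means equal diagonal/f ratio, so f₂ = f₁ · (diagonal₂/diagonal₁) = 370 × 26.6873/31.1080.
f₂ = 370 × 0.85789 ≈ 317.420 mm.

317 mm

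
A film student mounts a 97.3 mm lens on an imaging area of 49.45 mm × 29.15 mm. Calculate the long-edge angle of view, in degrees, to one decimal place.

28.5°

Angle of view α = 2·arctan(w/2f) with w = 49.45 mm and f = 97.3 mm.
w/2f = 0.25411; arctan(0.25411) ≈ 14.2577°, so α ≈ 28.5154°.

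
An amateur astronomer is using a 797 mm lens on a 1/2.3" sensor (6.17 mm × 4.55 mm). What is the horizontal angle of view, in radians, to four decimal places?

Angle of view α = 2·arctan(w/2f) with w = 6.17 mm and f = 797 mm.
w/2f = 0.00387; arctan(0.00387) ≈ 0.0039 rad, so α ≈ 0.0077 rad.

0.0077 rad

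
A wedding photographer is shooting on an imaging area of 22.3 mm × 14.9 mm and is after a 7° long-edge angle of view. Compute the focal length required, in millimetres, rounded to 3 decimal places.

From α = 2·arctan(w/2f) we get f = w / (2·tan(α/2)).
With w = 22.3 mm and α/2 = 3.5°, tan(α/2) ≈ 0.06116, so f ≈ 22.3 / 0.12233 ≈ 182.3009 mm.

182.301 mm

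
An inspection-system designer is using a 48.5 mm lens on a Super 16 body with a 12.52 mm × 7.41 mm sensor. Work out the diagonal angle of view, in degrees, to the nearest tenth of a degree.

17.1°

Sensor diagonal = √(12.52² + 7.41²) = √211.6585 ≈ 14.5485 mm.
Angle of view α = 2·arctan(d/2f) with d = 14.5485 mm and f = 48.5 mm.
d/2f = 0.14998; arctan(0.14998) ≈ 8.5299°, so α ≈ 17.0598°.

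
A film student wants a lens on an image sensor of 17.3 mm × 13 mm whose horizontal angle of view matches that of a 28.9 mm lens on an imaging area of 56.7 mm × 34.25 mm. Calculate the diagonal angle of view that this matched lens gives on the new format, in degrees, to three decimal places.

Equal horizontal AOV ⇒ f₂ = f₁ · 17.3/56.7 = 28.9 × 0.30511 ≈ 8.8178 mm.
Sensor diagonal = √(17.3² + 13²) = √468.2900 ≈ 21.6400 mm.
Diagonal AOV on the new format = 2·arctan(21.6400 / (2 × 8.8178)) = 2·arctan(1.22706) ≈ 101.6431°.

101.643°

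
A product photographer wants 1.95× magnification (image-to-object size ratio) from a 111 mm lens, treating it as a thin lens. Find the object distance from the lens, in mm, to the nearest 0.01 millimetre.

With m = dᵢ/dₒ and 1/f = 1/dₒ + 1/dᵢ, substituting dᵢ = m·dₒ gives 1/f = (1 + 1/m)/dₒ, hence dₒ = f·(1 + 1/m).
dₒ = 111 × (1 + 1/1.95) = 111 × 1.51282 ≈ 167.923 mm.

167.92 mm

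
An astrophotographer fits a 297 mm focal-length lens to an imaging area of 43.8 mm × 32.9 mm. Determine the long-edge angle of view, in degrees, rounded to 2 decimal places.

Angle of view α = 2·arctan(w/2f) with w = 43.8 mm and f = 297 mm.
w/2f = 0.07374; arctan(0.07374) ≈ 4.2172°, so α ≈ 8.4344°.

8.43°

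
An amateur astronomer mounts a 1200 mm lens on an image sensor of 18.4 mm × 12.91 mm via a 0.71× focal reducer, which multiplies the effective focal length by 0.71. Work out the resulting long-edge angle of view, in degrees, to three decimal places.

Effective focal length f = 1200 × 0.71 = 852 mm.
α = 2·arctan(18.4 / (2 × 852)) = 2·arctan(0.01080) ≈ 1.2373°.

1.237°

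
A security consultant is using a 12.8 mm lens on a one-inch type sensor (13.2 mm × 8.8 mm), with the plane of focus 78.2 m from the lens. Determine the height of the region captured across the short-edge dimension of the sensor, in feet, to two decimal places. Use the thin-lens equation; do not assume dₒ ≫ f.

176.36 ft

dₒ: 78.2 m = 78200 mm.
Similar triangles through the lens centre give W/dₒ = h/dᵢ; with 1/f = 1/dₒ + 1/dᵢ this gives W = h·(dₒ − f)/f.
W = 8.8 mm × (78200 − 12.8) / 12.8 = 8.8 × 6108.3750 ≈ 53753.700 mm = 53753.700/304.8 ft = 176.357 ft.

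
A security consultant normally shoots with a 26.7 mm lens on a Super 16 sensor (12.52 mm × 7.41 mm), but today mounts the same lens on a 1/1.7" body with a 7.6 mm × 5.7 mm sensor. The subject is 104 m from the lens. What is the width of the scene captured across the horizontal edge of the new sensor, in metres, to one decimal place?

29.6 m

The focal length stays 26.7 mm; the relevant sensor dimension is now w = 7.6 mm. Object distance dₒ = 104 m = 104000 mm.
Thin-lens field width W = w·(dₒ − f)/f = 7.6 × (104000 − 26.7)/26.7 ≈ 29595.396 mm = 29.5954 m.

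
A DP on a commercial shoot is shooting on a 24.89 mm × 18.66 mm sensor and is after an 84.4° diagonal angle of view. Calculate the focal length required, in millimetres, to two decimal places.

Sensor diagonal = √(24.89² + 18.66²) = √967.7077 ≈ 31.1080 mm.
From α = 2·arctan(d/2f) we get f = d / (2·tan(α/2)).
With d = 31.1080 mm and α/2 = 42.2°, tan(α/2) ≈ 0.90674, so f ≈ 31.1080 / 1.81349 ≈ 17.1537 mm.

17.15 mm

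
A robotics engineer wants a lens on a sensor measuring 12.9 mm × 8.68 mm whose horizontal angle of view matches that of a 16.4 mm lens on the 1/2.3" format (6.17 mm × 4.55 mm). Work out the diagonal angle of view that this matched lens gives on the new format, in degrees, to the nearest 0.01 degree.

Equal horizontal AOV ⇒ f₂ = f₁ · 12.9/6.17 = 16.4 × 2.09076 ≈ 34.2885 mm.
Sensor diagonal = √(12.9² + 8.68²) = √241.7524 ≈ 15.5484 mm.
Diagonal AOV on the new format = 2·arctan(15.5484 / (2 × 34.2885)) = 2·arctan(0.22673) ≈ 25.5493°.

25.55°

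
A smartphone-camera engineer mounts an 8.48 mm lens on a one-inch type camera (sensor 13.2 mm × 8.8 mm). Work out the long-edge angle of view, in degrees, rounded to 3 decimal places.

Angle of view α = 2·arctan(w/2f) with w = 13.2 mm and f = 8.48 mm.
w/2f = 0.77830; arctan(0.77830) ≈ 37.8937°, so α ≈ 75.7874°.

75.787°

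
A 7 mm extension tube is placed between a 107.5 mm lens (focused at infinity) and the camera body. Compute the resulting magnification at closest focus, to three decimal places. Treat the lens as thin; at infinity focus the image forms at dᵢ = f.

0.065×

The tube moves the image plane from f to f + e, so dᵢ = 107.5 + 7 = 114.5 mm. Focus is achieved when 1/f = 1/dₒ + 1/dᵢ, giving dₒ = 1/(1/f − 1/(f+e)).
Magnification m = dᵢ/dₒ = (f+e)·(1/f − 1/(f+e)) = e/f = 7/107.5 ≈ 0.0651.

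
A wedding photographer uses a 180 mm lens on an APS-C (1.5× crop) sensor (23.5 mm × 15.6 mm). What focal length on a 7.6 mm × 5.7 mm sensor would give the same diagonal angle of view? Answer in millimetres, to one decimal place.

60.6 mm

Sensor diagonal = √(23.5² + 15.6²) = √795.6100 ≈ 28.2066 mm.
Sensor diagonal = √(7.6² + 5.7²) = √90.2500 ≈ 9.5000 mm.
Equal angle of view means equal diagonal/f ratio, so f₂ = f₁ · (diagonal₂/diagonal₁) = 180 × 9.5000/28.2066.
f₂ = 180 × 0.33680 ≈ 60.624 mm.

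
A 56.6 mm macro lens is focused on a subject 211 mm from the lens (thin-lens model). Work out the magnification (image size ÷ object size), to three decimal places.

Thin lens: 1/f = 1/dₒ + 1/dᵢ → 1/dᵢ = 1/56.6 − 1/211 = 0.0129285 mm⁻¹, so dᵢ ≈ 77.3484 mm.
Magnification m = dᵢ/dₒ = 77.3484/211 ≈ 0.36658.

0.367×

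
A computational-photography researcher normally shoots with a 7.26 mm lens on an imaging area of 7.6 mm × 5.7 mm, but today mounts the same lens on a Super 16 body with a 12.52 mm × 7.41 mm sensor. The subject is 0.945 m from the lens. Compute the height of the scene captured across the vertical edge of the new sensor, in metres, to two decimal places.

0.96 m

The focal length stays 7.26 mm; the relevant sensor dimension is now h = 7.41 mm. Object distance dₒ = 0.945 m = 945 mm.
Thin-lens field height W = h·(dₒ − f)/f = 7.41 × (945 − 7.26)/7.26 ≈ 957.115 mm = 0.957115 m.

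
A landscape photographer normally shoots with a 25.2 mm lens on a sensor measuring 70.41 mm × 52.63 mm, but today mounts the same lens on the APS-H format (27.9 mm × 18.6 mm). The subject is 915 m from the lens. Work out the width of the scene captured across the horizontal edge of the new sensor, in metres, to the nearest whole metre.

The focal length stays 25.2 mm; the relevant sensor dimension is now w = 27.9 mm. Object distance dₒ = 915 m = 915000 mm.
Thin-lens field width W = w·(dₒ − f)/f = 27.9 × (915000 − 25.2)/25.2 ≈ 1013007.814 mm = 1013.01 m.

1013 m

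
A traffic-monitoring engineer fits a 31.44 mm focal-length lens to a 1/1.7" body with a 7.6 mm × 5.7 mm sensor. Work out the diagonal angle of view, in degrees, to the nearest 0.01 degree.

17.18°

Sensor diagonal = √(7.6² + 5.7²) = √90.2500 ≈ 9.5000 mm.
Angle of view α = 2·arctan(d/2f) with d = 9.5000 mm and f = 31.44 mm.
d/2f = 0.15108; arctan(0.15108) ≈ 8.5914°, so α ≈ 17.1827°.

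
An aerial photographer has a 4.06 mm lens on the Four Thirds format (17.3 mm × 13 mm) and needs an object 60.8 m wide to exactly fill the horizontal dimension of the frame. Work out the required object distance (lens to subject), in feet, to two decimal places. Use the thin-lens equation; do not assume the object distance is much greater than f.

46.83 ft

W: 60.8 m = 60800 mm.
Magnification m = w/W = dᵢ/dₒ; combined with 1/f = 1/dₒ + 1/dᵢ this gives dₒ = f·(1 + W/w).
dₒ = 4.06 mm × (1 + 60800/17.3) = 4.06 × 3515.4509 ≈ 14272.731 mm = 14272.731/304.8 ft = 46.8265 ft.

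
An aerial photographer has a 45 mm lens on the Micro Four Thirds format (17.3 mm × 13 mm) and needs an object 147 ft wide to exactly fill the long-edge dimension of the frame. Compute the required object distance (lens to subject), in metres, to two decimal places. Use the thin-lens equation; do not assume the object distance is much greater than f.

116.59 m

W: 147 ft × 304.8 mm/ft = 44805.60 mm.
Magnification m = w/W = dᵢ/dₒ; combined with 1/f = 1/dₒ + 1/dᵢ this gives dₒ = f·(1 + W/w).
dₒ = 45 mm × (1 + 44805.6/17.3) = 45 × 2590.9190 ≈ 116591.355 mm = 116.591 m.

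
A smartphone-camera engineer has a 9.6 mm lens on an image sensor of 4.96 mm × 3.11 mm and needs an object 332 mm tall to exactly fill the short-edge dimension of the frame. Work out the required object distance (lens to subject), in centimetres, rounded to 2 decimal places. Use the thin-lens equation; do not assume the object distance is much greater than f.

103.44 cm

Magnification m = h/W = dᵢ/dₒ; combined with 1/f = 1/dₒ + 1/dᵢ this gives dₒ = f·(1 + W/h).
dₒ = 9.6 mm × (1 + 332/3.11) = 9.6 × 107.7524 ≈ 1034.423 mm = 103.442 cm.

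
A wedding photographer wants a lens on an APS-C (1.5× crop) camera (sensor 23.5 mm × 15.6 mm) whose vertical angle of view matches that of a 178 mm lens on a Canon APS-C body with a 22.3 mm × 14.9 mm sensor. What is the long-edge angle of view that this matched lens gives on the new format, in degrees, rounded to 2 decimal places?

Equal vertical AOV ⇒ f₂ = f₁ · 15.6/14.9 = 178 × 1.04698 ≈ 186.3624 mm.
Long-edge AOV on the new format = 2·arctan(23.5 / (2 × 186.3624)) = 2·arctan(0.06305) ≈ 7.2154°.

7.22°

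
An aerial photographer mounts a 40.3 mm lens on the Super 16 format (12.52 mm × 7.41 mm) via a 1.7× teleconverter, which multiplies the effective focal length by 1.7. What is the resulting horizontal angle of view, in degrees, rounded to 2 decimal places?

10.44°

Effective focal length f = 40.3 × 1.7 = 68.51 mm.
α = 2·arctan(12.52 / (2 × 68.51)) = 2·arctan(0.09137) ≈ 10.4416°.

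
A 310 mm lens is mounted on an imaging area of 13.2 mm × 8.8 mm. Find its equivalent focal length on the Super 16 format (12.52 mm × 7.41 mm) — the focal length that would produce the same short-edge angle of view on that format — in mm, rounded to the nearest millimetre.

261 mm

Equal angle of view means equal height/f ratio, so f₂ = f₁ · (height₂/height₁) = 310 × 7.41/8.8.
f₂ = 310 × 0.84205 ≈ 261.034 mm.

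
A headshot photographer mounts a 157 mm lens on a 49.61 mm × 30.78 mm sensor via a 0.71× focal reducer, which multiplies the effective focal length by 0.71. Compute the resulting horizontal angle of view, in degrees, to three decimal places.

25.091°

Effective focal length f = 157 × 0.71 = 111.47 mm.
α = 2·arctan(49.61 / (2 × 111.47)) = 2·arctan(0.22253) ≈ 25.0908°.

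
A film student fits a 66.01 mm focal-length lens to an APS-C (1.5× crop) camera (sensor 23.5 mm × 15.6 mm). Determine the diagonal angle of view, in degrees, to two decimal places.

Sensor diagonal = √(23.5² + 15.6²) = √795.6100 ≈ 28.2066 mm.
Angle of view α = 2·arctan(d/2f) with d = 28.2066 mm and f = 66.01 mm.
d/2f = 0.21365; arctan(0.21365) ≈ 12.0601°, so α ≈ 24.1203°.

24.12°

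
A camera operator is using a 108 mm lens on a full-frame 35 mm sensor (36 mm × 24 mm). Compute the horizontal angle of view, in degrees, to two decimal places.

18.92°

Angle of view α = 2·arctan(w/2f) with w = 36 mm and f = 108 mm.
w/2f = 0.16667; arctan(0.16667) ≈ 9.4623°, so α ≈ 18.9246°.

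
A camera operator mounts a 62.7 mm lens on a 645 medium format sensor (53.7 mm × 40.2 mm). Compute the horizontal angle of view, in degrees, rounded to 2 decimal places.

Angle of view α = 2·arctan(w/2f) with w = 53.7 mm and f = 62.7 mm.
w/2f = 0.42823; arctan(0.42823) ≈ 23.1820°, so α ≈ 46.3641°.

46.36°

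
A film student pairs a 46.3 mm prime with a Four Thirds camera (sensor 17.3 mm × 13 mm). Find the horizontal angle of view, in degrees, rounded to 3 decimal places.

21.165°

Angle of view α = 2·arctan(w/2f) with w = 17.3 mm and f = 46.3 mm.
w/2f = 0.18683; arctan(0.18683) ≈ 10.5823°, so α ≈ 21.1646°.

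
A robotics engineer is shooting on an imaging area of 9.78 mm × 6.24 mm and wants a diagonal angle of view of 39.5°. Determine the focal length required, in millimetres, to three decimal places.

Sensor diagonal = √(9.78² + 6.24²) = √134.5860 ≈ 11.6011 mm.
From α = 2·arctan(d/2f) we get f = d / (2·tan(α/2)).
With d = 11.6011 mm and α/2 = 19.75°, tan(α/2) ≈ 0.35904, so f ≈ 11.6011 / 0.71807 ≈ 16.1559 mm.

16.156 mm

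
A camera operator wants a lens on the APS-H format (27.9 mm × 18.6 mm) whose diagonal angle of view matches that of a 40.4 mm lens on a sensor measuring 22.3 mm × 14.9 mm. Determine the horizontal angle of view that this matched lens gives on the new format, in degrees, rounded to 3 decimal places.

30.878°

Sensor diagonal = √(22.3² + 14.9²) = √719.3000 ≈ 26.8198 mm.
Sensor diagonal = √(27.9² + 18.6²) = √1124.3700 ≈ 33.5316 mm.
Equal diagonal AOV ⇒ f₂ = f₁ · 33.5316/26.8198 = 40.4 × 1.25026 ≈ 50.5104 mm.
Horizontal AOV on the new format = 2·arctan(27.9 / (2 × 50.5104)) = 2·arctan(0.27618) ≈ 30.8782°.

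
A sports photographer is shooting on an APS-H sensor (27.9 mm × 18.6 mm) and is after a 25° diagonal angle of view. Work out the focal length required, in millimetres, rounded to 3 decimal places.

75.626 mm

Sensor diagonal = √(27.9² + 18.6²) = √1124.3700 ≈ 33.5316 mm.
From α = 2·arctan(d/2f) we get f = d / (2·tan(α/2)).
With d = 33.5316 mm and α/2 = 12.5°, tan(α/2) ≈ 0.22169, so f ≈ 33.5316 / 0.44339 ≈ 75.6257 mm.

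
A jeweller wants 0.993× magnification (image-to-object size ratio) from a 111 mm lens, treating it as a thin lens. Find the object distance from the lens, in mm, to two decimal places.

222.78 mm

With m = dᵢ/dₒ and 1/f = 1/dₒ + 1/dᵢ, substituting dᵢ = m·dₒ gives 1/f = (1 + 1/m)/dₒ, hence dₒ = f·(1 + 1/m).
dₒ = 111 × (1 + 1/0.993) = 111 × 2.00705 ≈ 222.782 mm.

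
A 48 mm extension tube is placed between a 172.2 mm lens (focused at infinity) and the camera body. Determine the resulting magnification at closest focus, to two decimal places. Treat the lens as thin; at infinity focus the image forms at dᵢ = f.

The tube moves the image plane from f to f + e, so dᵢ = 172.2 + 48 = 220.2 mm. Focus is achieved when 1/f = 1/dₒ + 1/dᵢ, giving dₒ = 1/(1/f − 1/(f+e)).
Magnification m = dᵢ/dₒ = (f+e)·(1/f − 1/(f+e)) = e/f = 48/172.2 ≈ 0.2787.

0.28×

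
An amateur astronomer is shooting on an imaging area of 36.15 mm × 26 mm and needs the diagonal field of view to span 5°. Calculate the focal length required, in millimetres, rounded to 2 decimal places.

Sensor diagonal = √(36.15² + 26²) = √1982.8225 ≈ 44.5289 mm.
From α = 2·arctan(d/2f) we get f = d / (2·tan(α/2)).
With d = 44.5289 mm and α/2 = 2.5°, tan(α/2) ≈ 0.04366, so f ≈ 44.5289 / 0.08732 ≈ 509.9397 mm.

509.94 mm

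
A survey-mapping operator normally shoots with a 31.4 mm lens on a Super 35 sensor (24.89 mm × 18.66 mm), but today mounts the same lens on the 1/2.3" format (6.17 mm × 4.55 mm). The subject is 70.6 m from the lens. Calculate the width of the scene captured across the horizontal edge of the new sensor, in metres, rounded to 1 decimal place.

13.9 m

The focal length stays 31.4 mm; the relevant sensor dimension is now w = 6.17 mm. Object distance dₒ = 70.6 m = 70600 mm.
Thin-lens field width W = w·(dₒ − f)/f = 6.17 × (70600 − 31.4)/31.4 ≈ 13866.505 mm = 13.8665 m.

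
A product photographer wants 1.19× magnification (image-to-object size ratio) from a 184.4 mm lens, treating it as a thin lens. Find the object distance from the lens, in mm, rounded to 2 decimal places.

With m = dᵢ/dₒ and 1/f = 1/dₒ + 1/dᵢ, substituting dᵢ = m·dₒ gives 1/f = (1 + 1/m)/dₒ, hence dₒ = f·(1 + 1/m).
dₒ = 184.4 × (1 + 1/1.19) = 184.4 × 1.84034 ≈ 339.358 mm.

339.36 mm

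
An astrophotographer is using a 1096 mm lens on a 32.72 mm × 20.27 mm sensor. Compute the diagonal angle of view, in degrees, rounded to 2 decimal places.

2.01°

Sensor diagonal = √(32.72² + 20.27²) = √1481.4713 ≈ 38.4899 mm.
Angle of view α = 2·arctan(d/2f) with d = 38.4899 mm and f = 1096 mm.
d/2f = 0.01756; arctan(0.01756) ≈ 1.0060°, so α ≈ 2.0119°.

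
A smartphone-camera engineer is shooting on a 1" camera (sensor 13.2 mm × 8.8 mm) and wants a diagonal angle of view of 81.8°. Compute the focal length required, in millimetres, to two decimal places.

9.16 mm

Sensor diagonal = √(13.2² + 8.8²) = √251.6800 ≈ 15.8644 mm.
From α = 2·arctan(d/2f) we get f = d / (2·tan(α/2)).
With d = 15.8644 mm and α/2 = 40.9°, tan(α/2) ≈ 0.86623, so f ≈ 15.8644 / 1.73245 ≈ 9.1572 mm.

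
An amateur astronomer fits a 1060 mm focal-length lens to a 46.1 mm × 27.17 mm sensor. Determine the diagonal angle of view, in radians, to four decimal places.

0.0505 rad

Sensor diagonal = √(46.1² + 27.17²) = √2863.4189 ≈ 53.5109 mm.
Angle of view α = 2·arctan(d/2f) with d = 53.5109 mm and f = 1060 mm.
d/2f = 0.02524; arctan(0.02524) ≈ 0.0252 rad, so α ≈ 0.0505 rad.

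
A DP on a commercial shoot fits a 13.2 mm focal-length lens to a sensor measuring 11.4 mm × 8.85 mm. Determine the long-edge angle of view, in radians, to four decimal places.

Angle of view α = 2·arctan(w/2f) with w = 11.4 mm and f = 13.2 mm.
w/2f = 0.43182; arctan(0.43182) ≈ 0.4076 rad, so α ≈ 0.8153 rad.

0.8153 rad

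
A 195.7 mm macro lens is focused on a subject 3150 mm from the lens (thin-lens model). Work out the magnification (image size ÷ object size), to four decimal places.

0.0662×

Thin lens: 1/f = 1/dₒ + 1/dᵢ → 1/dᵢ = 1/195.7 − 1/3150 = 0.0047924 mm⁻¹, so dᵢ ≈ 208.6636 mm.
Magnification m = dᵢ/dₒ = 208.6636/3150 ≈ 0.06624.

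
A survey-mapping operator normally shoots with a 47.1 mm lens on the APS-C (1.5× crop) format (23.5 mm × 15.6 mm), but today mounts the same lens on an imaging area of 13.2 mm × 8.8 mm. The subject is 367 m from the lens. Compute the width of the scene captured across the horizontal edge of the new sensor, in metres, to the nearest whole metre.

103 m

The focal length stays 47.1 mm; the relevant sensor dimension is now w = 13.2 mm. Object distance dₒ = 367 m = 367000 mm.
Thin-lens field width W = w·(dₒ − f)/f = 13.2 × (367000 − 47.1)/47.1 ≈ 102840.303 mm = 102.84 m.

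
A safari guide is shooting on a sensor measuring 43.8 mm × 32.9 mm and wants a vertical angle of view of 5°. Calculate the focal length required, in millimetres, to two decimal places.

From α = 2·arctan(h/2f) we get f = h / (2·tan(α/2)).
With h = 32.9 mm and α/2 = 2.5°, tan(α/2) ≈ 0.04366, so f ≈ 32.9 / 0.08732 ≈ 376.7669 mm.

376.77 mm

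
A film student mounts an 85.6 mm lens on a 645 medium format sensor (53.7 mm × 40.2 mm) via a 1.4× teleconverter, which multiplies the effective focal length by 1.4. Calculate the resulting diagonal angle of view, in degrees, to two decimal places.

Effective focal length f = 85.6 × 1.4 = 119.84 mm.
Sensor diagonal = √(53.7² + 40.2²) = √4499.7300 ≈ 67.0800 mm.
α = 2·arctan(67.080 / (2 × 119.84)) = 2·arctan(0.27987) ≈ 31.2710°.

31.27°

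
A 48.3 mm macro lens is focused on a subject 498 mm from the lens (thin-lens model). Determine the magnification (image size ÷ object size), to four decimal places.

Thin lens: 1/f = 1/dₒ + 1/dᵢ → 1/dᵢ = 1/48.3 − 1/498 = 0.0186959 mm⁻¹, so dᵢ ≈ 53.4877 mm.
Magnification m = dᵢ/dₒ = 53.4877/498 ≈ 0.10740.

0.1074×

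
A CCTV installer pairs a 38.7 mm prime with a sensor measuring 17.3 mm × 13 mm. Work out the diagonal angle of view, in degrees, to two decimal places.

Sensor diagonal = √(17.3² + 13²) = √468.2900 ≈ 21.6400 mm.
Angle of view α = 2·arctan(d/2f) with d = 21.6400 mm and f = 38.7 mm.
d/2f = 0.27959; arctan(0.27959) ≈ 15.6203°, so α ≈ 31.2406°.

31.24°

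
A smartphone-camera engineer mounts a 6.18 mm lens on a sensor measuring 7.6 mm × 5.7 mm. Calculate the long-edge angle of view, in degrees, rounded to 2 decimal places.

Angle of view α = 2·arctan(w/2f) with w = 7.6 mm and f = 6.18 mm.
w/2f = 0.61489; arctan(0.61489) ≈ 31.5868°, so α ≈ 63.1736°.

63.17°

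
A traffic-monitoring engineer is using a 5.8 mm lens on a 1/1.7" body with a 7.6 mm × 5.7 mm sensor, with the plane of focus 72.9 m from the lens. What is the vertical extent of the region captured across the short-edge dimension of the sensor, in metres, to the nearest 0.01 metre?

dₒ: 72.9 m = 72900 mm.
Similar triangles through the lens centre give W/dₒ = h/dᵢ; with 1/f = 1/dₒ + 1/dᵢ this gives W = h·(dₒ − f)/f.
W = 5.7 mm × (72900 − 5.8) / 5.8 = 5.7 × 12567.9655 ≈ 71637.403 mm = 71.6374 m.

71.64 m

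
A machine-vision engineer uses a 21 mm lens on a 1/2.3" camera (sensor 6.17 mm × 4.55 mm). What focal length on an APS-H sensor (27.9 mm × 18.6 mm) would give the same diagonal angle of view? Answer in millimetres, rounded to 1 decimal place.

Sensor diagonal = √(6.17² + 4.55²) = √58.7714 ≈ 7.6663 mm.
Sensor diagonal = √(27.9² + 18.6²) = √1124.3700 ≈ 33.5316 mm.
Equal angle of view means equal diagonal/f ratio, so f₂ = f₁ · (diagonal₂/diagonal₁) = 21 × 33.5316/7.6663.
f₂ = 21 × 4.37393 ≈ 91.852 mm.

91.9 mm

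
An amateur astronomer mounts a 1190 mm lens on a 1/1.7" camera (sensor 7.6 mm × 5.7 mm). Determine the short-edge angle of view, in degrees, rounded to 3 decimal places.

Angle of view α = 2·arctan(h/2f) with h = 5.7 mm and f = 1190 mm.
h/2f = 0.00239; arctan(0.00239) ≈ 0.1372°, so α ≈ 0.2744°.

0.274°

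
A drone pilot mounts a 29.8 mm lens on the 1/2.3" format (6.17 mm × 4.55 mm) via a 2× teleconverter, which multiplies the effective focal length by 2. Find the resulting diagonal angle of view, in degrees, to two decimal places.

Effective focal length f = 29.8 × 2 = 59.6 mm.
Sensor diagonal = √(6.17² + 4.55²) = √58.7714 ≈ 7.6663 mm.
α = 2·arctan(7.666 / (2 × 59.6)) = 2·arctan(0.06431) ≈ 7.3597°.

7.36°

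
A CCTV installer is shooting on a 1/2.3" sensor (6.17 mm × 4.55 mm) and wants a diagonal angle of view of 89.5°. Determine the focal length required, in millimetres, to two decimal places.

3.87 mm

Sensor diagonal = √(6.17² + 4.55²) = √58.7714 ≈ 7.6663 mm.
From α = 2·arctan(d/2f) we get f = d / (2·tan(α/2)).
With d = 7.6663 mm and α/2 = 44.75°, tan(α/2) ≈ 0.99131, so f ≈ 7.6663 / 1.98262 ≈ 3.8667 mm.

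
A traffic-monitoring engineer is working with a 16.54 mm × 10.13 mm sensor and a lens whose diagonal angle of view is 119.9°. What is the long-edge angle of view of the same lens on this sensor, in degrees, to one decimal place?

Sensor diagonal = √(16.54² + 10.13²) = √376.1885 ≈ 19.3956 mm.
From the diagonal AOV: f = 19.3956 / (2·tan(59.95°)) = 19.3956 / 3.45713 ≈ 5.6103 mm.
Long-edge AOV = 2·arctan(16.54 / (2 × 5.6103)) = 2·arctan(1.47407) ≈ 111.6946°.

111.7°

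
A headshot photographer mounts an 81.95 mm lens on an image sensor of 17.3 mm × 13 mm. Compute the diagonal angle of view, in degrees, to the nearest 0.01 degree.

Sensor diagonal = √(17.3² + 13²) = √468.2900 ≈ 21.6400 mm.
Angle of view α = 2·arctan(d/2f) with d = 21.6400 mm and f = 81.95 mm.
d/2f = 0.13203; arctan(0.13203) ≈ 7.5214°, so α ≈ 15.0427°.

15.04°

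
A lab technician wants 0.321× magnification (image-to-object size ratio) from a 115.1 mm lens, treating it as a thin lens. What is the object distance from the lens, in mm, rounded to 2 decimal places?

With m = dᵢ/dₒ and 1/f = 1/dₒ + 1/dᵢ, substituting dᵢ = m·dₒ gives 1/f = (1 + 1/m)/dₒ, hence dₒ = f·(1 + 1/m).
dₒ = 115.1 × (1 + 1/0.321) = 115.1 × 4.11526 ≈ 473.667 mm.

473.67 mm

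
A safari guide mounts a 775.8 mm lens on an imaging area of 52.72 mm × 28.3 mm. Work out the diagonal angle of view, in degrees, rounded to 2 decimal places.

4.42°

Sensor diagonal = √(52.72² + 28.3²) = √3580.2884 ≈ 59.8355 mm.
Angle of view α = 2·arctan(d/2f) with d = 59.8355 mm and f = 775.8 mm.
d/2f = 0.03856; arctan(0.03856) ≈ 2.2084°, so α ≈ 4.4169°.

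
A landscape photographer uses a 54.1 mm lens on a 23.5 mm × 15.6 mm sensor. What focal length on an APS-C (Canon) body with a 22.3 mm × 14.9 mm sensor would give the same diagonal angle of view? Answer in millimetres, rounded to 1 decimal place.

Sensor diagonal = √(23.5² + 15.6²) = √795.6100 ≈ 28.2066 mm.
Sensor diagonal = √(22.3² + 14.9²) = √719.3000 ≈ 26.8198 mm.
Equal angle of view means equal diagonal/f ratio, so f₂ = f₁ · (diagonal₂/diagonal₁) = 54.1 × 26.8198/28.2066.
f₂ = 54.1 × 0.95083 ≈ 51.440 mm.

51.4 mm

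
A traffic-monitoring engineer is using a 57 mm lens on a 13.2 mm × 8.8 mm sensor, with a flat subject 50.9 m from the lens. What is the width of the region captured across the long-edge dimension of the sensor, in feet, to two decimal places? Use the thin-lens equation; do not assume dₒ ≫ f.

dₒ: 50.9 m = 50900 mm.
Similar triangles through the lens centre give W/dₒ = w/dᵢ; with 1/f = 1/dₒ + 1/dᵢ this gives W = w·(dₒ − f)/f.
W = 13.2 mm × (50900 − 57) / 57 = 13.2 × 891.9825 ≈ 11774.168 mm = 11774.168/304.8 ft = 38.6292 ft.

38.63 ft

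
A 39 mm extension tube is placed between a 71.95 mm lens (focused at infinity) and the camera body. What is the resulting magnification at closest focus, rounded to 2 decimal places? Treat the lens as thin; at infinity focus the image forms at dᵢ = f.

0.54×

The tube moves the image plane from f to f + e, so dᵢ = 71.95 + 39 = 110.95 mm. Focus is achieved when 1/f = 1/dₒ + 1/dᵢ, giving dₒ = 1/(1/f − 1/(f+e)).
Magnification m = dᵢ/dₒ = (f+e)·(1/f − 1/(f+e)) = e/f = 39/71.95 ≈ 0.5420.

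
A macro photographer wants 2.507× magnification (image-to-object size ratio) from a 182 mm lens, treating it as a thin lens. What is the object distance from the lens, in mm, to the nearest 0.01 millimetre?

254.60 mm

With m = dᵢ/dₒ and 1/f = 1/dₒ + 1/dᵢ, substituting dᵢ = m·dₒ gives 1/f = (1 + 1/m)/dₒ, hence dₒ = f·(1 + 1/m).
dₒ = 182 × (1 + 1/2.507) = 182 × 1.39888 ≈ 254.597 mm.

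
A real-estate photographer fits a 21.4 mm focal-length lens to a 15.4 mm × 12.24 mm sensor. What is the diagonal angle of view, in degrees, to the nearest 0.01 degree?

Sensor diagonal = √(15.4² + 12.24²) = √386.9776 ≈ 19.6717 mm.
Angle of view α = 2·arctan(d/2f) with d = 19.6717 mm and f = 21.4 mm.
d/2f = 0.45962; arctan(0.45962) ≈ 24.6845°, so α ≈ 49.3689°.

49.37°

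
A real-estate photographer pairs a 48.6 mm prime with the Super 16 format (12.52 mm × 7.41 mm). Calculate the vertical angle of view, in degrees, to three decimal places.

8.719°

Angle of view α = 2·arctan(h/2f) with h = 7.41 mm and f = 48.6 mm.
h/2f = 0.07623; arctan(0.07623) ≈ 4.3595°, so α ≈ 8.7190°.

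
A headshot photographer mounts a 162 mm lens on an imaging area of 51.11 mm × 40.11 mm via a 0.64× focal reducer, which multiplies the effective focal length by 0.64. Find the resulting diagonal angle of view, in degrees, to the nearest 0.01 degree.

34.79°

Effective focal length f = 162 × 0.64 = 103.68 mm.
Sensor diagonal = √(51.11² + 40.11²) = √4221.0442 ≈ 64.9696 mm.
α = 2·arctan(64.970 / (2 × 103.68)) = 2·arctan(0.31332) ≈ 34.7934°.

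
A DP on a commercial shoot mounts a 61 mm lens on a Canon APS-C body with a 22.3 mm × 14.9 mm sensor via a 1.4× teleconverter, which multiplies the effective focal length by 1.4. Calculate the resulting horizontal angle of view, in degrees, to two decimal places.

14.88°

Effective focal length f = 61 × 1.4 = 85.4 mm.
α = 2·arctan(22.3 / (2 × 85.4)) = 2·arctan(0.13056) ≈ 14.8772°.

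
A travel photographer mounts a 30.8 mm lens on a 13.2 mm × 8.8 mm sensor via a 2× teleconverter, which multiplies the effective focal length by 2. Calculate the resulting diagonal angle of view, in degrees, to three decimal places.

Effective focal length f = 30.8 × 2 = 61.6 mm.
Sensor diagonal = √(13.2² + 8.8²) = √251.6800 ≈ 15.8644 mm.
α = 2·arctan(15.864 / (2 × 61.6)) = 2·arctan(0.12877) ≈ 14.6752°.

14.675°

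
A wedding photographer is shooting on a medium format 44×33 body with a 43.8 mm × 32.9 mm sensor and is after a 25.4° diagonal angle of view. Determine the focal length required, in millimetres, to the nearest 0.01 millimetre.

Sensor diagonal = √(43.8² + 32.9²) = √3000.8500 ≈ 54.7800 mm.
From α = 2·arctan(d/2f) we get f = d / (2·tan(α/2)).
With d = 54.7800 mm and α/2 = 12.7°, tan(α/2) ≈ 0.22536, so f ≈ 54.7800 / 0.45072 ≈ 121.5390 mm.

121.54 mm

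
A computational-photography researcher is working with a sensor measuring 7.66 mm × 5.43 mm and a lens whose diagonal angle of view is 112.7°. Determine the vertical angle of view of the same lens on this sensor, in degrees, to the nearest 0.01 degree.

Sensor diagonal = √(7.66² + 5.43²) = √88.1605 ≈ 9.3894 mm.
From the diagonal AOV: f = 9.3894 / (2·tan(56.35°)) = 9.3894 / 3.00455 ≈ 3.1251 mm.
Vertical AOV = 2·arctan(5.43 / (2 × 3.1251)) = 2·arctan(0.86878) ≈ 81.9672°.

81.97°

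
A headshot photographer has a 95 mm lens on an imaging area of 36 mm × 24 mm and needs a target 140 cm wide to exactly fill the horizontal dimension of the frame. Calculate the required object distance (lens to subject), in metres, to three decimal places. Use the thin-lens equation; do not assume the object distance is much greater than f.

3.789 m

W: 140 cm = 1400 mm.
Magnification m = w/W = dᵢ/dₒ; combined with 1/f = 1/dₒ + 1/dᵢ this gives dₒ = f·(1 + W/w).
dₒ = 95 mm × (1 + 1400/36) = 95 × 39.8889 ≈ 3789.444 mm = 3.78944 m.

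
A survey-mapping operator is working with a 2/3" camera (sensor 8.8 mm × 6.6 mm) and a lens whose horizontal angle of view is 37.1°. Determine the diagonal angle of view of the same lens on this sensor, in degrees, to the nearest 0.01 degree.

From the horizontal AOV: f = 8.8 / (2·tan(18.55°)) = 8.8 / 0.67113 ≈ 13.1122 mm.
Sensor diagonal = √(8.8² + 6.6²) = √121.0000 ≈ 11.0000 mm.
Diagonal AOV = 2·arctan(11.0000 / (2 × 13.1122)) = 2·arctan(0.41946) ≈ 45.5120°.

45.51°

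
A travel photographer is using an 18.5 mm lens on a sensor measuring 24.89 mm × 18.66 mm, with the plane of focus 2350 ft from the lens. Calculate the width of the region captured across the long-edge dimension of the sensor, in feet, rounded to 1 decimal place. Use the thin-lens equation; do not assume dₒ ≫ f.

3161.6 ft

dₒ: 2350 ft × 304.8 mm/ft = 716279.98 mm.
Similar triangles through the lens centre give W/dₒ = w/dᵢ; with 1/f = 1/dₒ + 1/dᵢ this gives W = w·(dₒ − f)/f.
W = 24.89 mm × (716280 − 18.5) / 18.5 = 24.89 × 38716.8366 ≈ 963662.063 mm = 963662.063/304.8 ft = 3161.62 ft.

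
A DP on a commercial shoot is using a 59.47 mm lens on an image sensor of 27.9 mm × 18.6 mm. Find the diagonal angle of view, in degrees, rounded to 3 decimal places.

Sensor diagonal = √(27.9² + 18.6²) = √1124.3700 ≈ 33.5316 mm.
Angle of view α = 2·arctan(d/2f) with d = 33.5316 mm and f = 59.47 mm.
d/2f = 0.28192; arctan(0.28192) ≈ 15.7442°, so α ≈ 31.4885°.

31.488°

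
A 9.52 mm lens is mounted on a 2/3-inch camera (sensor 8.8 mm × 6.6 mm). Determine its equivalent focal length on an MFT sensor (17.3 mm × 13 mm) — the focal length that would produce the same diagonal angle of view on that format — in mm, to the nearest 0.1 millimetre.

18.7 mm

Sensor diagonal = √(8.8² + 6.6²) = √121.0000 ≈ 11.0000 mm.
Sensor diagonal = √(17.3² + 13²) = √468.2900 ≈ 21.6400 mm.
Equal angle of view means equal diagonal/f ratio, so f₂ = f₁ · (diagonal₂/diagonal₁) = 9.52 × 21.6400/11.0000.
f₂ = 9.52 × 1.96727 ≈ 18.728 mm.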